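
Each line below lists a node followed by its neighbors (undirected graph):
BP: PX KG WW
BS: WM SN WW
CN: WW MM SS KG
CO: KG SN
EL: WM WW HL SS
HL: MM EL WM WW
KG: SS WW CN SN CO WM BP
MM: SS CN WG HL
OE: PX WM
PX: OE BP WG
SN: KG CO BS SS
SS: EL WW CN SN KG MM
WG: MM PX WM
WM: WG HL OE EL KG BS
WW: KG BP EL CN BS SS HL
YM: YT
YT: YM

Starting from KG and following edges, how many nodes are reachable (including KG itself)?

15

BFS from KG visits: KG, WW, WM, SS, SN, CO, CN, BP, HL, EL, BS, WG, OE, MM, PX
Reachable nodes: 15 of 17 total.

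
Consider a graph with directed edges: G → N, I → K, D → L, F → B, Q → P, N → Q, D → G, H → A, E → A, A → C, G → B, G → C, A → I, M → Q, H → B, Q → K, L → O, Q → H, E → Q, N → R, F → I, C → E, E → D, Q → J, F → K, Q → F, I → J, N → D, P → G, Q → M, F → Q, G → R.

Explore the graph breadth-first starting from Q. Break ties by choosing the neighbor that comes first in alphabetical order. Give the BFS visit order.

Q, F, H, J, K, M, P, B, I, A, G, C, N, R, E, D, L, O

Visit Q; enqueue F, H, J, K, M, P → queue [F, H, J, K, M, P]
Visit F; enqueue B, I → queue [H, J, K, M, P, B, I]
Visit H; enqueue A → queue [J, K, M, P, B, I, A]
Visit J → queue [K, M, P, B, I, A]
Visit K → queue [M, P, B, I, A]
Visit M → queue [P, B, I, A]
Visit P; enqueue G → queue [B, I, A, G]
Visit B → queue [I, A, G]
Visit I → queue [A, G]
Visit A; enqueue C → queue [G, C]
Visit G; enqueue N, R → queue [C, N, R]
Visit C; enqueue E → queue [N, R, E]
Visit N; enqueue D → queue [R, E, D]
Visit R → queue [E, D]
Visit E → queue [D]
Visit D; enqueue L → queue [L]
Visit L; enqueue O → queue [O]
Visit O → queue []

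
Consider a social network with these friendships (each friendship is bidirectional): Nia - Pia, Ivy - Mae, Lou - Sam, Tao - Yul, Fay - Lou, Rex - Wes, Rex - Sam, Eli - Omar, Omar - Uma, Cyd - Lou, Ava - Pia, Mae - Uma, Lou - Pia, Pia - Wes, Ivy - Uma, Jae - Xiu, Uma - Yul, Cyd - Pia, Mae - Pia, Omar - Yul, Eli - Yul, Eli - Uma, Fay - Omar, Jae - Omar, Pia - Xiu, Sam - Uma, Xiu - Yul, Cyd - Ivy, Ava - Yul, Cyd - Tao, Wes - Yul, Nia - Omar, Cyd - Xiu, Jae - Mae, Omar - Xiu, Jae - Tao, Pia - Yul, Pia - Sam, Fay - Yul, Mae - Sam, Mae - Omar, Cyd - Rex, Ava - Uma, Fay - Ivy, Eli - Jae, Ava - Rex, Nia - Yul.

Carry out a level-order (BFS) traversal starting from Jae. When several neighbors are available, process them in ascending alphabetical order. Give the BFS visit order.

Visit Jae; enqueue Eli, Mae, Omar, Tao, Xiu → queue [Eli, Mae, Omar, Tao, Xiu]
Visit Eli; enqueue Uma, Yul → queue [Mae, Omar, Tao, Xiu, Uma, Yul]
Visit Mae; enqueue Ivy, Pia, Sam → queue [Omar, Tao, Xiu, Uma, Yul, Ivy, Pia, Sam]
Visit Omar; enqueue Fay, Nia → queue [Tao, Xiu, Uma, Yul, Ivy, Pia, Sam, Fay, Nia]
Visit Tao; enqueue Cyd → queue [Xiu, Uma, Yul, Ivy, Pia, Sam, Fay, Nia, Cyd]
Visit Xiu → queue [Uma, Yul, Ivy, Pia, Sam, Fay, Nia, Cyd]
Visit Uma; enqueue Ava → queue [Yul, Ivy, Pia, Sam, Fay, Nia, Cyd, Ava]
Visit Yul; enqueue Wes → queue [Ivy, Pia, Sam, Fay, Nia, Cyd, Ava, Wes]
Visit Ivy → queue [Pia, Sam, Fay, Nia, Cyd, Ava, Wes]
Visit Pia; enqueue Lou → queue [Sam, Fay, Nia, Cyd, Ava, Wes, Lou]
Visit Sam; enqueue Rex → queue [Fay, Nia, Cyd, Ava, Wes, Lou, Rex]
Visit Fay → queue [Nia, Cyd, Ava, Wes, Lou, Rex]
Visit Nia → queue [Cyd, Ava, Wes, Lou, Rex]
Visit Cyd → queue [Ava, Wes, Lou, Rex]
Visit Ava → queue [Wes, Lou, Rex]
Visit Wes → queue [Lou, Rex]
Visit Lou → queue [Rex]
Visit Rex → queue []

Jae → Eli → Mae → Omar → Tao → Xiu → Uma → Yul → Ivy → Pia → Sam → Fay → Nia → Cyd → Ava → Wes → Lou → Rex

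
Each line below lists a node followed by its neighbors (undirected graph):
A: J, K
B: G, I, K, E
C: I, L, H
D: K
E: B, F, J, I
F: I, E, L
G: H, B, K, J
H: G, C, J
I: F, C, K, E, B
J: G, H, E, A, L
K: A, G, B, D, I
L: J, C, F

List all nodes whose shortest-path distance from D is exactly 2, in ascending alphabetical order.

A, B, G, I

Level 0: D
Level 1: K
Level 2: A, B, G, I
Level 3: C, E, F, H, J
Level 4: L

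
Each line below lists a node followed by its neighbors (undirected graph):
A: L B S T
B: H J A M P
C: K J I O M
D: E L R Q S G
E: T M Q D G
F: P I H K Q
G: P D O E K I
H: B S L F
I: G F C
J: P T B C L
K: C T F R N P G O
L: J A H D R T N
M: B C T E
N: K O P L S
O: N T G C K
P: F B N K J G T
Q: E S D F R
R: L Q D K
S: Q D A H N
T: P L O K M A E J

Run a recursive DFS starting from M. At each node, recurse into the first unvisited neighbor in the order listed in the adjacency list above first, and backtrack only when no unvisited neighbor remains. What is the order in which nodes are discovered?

M -> B -> H -> S -> Q -> E -> T -> P -> F -> I -> G -> D -> L -> J -> C -> K -> R -> N -> O -> A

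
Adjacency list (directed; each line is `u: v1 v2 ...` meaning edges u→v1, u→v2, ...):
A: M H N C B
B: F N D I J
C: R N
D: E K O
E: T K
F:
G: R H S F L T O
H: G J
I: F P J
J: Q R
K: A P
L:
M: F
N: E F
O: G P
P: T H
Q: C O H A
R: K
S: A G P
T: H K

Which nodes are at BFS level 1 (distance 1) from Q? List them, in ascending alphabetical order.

A, C, H, O

Level 0: Q
Level 1: A, C, H, O
Level 2: B, G, J, M, N, P, R
Level 3: D, E, F, I, K, L, S, T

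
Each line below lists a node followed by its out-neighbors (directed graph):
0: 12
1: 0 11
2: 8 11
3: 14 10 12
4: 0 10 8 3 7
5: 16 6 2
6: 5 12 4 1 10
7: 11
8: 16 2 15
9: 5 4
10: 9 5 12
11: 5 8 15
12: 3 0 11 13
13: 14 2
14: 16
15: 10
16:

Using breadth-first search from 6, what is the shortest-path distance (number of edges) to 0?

2

Level 0: 6
Level 1: 1, 4, 5, 10, 12
Level 2: 0, 2, 3, 7, 8, 9, 11, 13, 16
Level 3: 14, 15
0 first appears at level 2.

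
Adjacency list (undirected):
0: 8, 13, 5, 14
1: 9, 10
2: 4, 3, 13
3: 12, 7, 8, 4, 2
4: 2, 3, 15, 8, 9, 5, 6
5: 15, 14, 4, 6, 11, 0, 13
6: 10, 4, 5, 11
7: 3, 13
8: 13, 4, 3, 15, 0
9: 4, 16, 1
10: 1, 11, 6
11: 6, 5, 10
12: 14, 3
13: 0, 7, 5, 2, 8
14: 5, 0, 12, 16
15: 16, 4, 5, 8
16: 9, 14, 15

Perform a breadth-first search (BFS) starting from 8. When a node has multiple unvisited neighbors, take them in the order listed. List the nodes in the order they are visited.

8, 13, 4, 3, 15, 0, 7, 5, 2, 9, 6, 12, 16, 14, 11, 1, 10

Visit 8; enqueue 13, 4, 3, 15, 0 → queue [13, 4, 3, 15, 0]
Visit 13; enqueue 7, 5, 2 → queue [4, 3, 15, 0, 7, 5, 2]
Visit 4; enqueue 9, 6 → queue [3, 15, 0, 7, 5, 2, 9, 6]
Visit 3; enqueue 12 → queue [15, 0, 7, 5, 2, 9, 6, 12]
Visit 15; enqueue 16 → queue [0, 7, 5, 2, 9, 6, 12, 16]
Visit 0; enqueue 14 → queue [7, 5, 2, 9, 6, 12, 16, 14]
Visit 7 → queue [5, 2, 9, 6, 12, 16, 14]
Visit 5; enqueue 11 → queue [2, 9, 6, 12, 16, 14, 11]
Visit 2 → queue [9, 6, 12, 16, 14, 11]
Visit 9; enqueue 1 → queue [6, 12, 16, 14, 11, 1]
Visit 6; enqueue 10 → queue [12, 16, 14, 11, 1, 10]
Visit 12 → queue [16, 14, 11, 1, 10]
Visit 16 → queue [14, 11, 1, 10]
Visit 14 → queue [11, 1, 10]
Visit 11 → queue [1, 10]
Visit 1 → queue [10]
Visit 10 → queue []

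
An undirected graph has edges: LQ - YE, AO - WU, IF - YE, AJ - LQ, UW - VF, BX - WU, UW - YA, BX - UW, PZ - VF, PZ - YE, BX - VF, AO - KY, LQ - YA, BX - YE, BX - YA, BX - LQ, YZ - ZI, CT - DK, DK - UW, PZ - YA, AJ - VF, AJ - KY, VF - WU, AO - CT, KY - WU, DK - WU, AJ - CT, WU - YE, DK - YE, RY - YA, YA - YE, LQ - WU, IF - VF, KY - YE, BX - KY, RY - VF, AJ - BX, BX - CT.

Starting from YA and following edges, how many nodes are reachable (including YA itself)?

BFS from YA visits: YA, BX, LQ, PZ, RY, UW, YE, AJ, CT, KY, VF, WU, DK, IF, AO
Reachable nodes: 15 of 17 total.

15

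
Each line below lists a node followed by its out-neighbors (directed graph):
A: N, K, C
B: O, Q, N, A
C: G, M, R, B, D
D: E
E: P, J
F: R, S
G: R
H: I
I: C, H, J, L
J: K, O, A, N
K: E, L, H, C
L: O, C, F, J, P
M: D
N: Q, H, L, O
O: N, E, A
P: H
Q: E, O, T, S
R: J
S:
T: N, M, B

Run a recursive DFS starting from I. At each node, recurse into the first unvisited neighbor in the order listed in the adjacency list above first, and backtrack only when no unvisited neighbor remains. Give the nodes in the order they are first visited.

I → C → G → R → J → K → E → P → H → L → O → N → Q → T → M → D → B → A → S → F

Visit I
I → C
C → G
G → R
R → J
J → K
K → E
E → P
P → H
K → L
L → O
O → N
N → Q
Q → T
T → M
M → D
T → B
B → A
Q → S
L → F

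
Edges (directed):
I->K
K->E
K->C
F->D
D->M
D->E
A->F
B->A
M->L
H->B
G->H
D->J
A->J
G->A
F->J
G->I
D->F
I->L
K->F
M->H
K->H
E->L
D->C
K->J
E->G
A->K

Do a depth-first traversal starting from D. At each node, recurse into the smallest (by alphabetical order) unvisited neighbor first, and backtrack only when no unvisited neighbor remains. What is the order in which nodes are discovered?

Visit D
D → C
D → E
E → G
G → A
A → F
F → J
A → K
K → H
H → B
G → I
I → L
D → M

D, C, E, G, A, F, J, K, H, B, I, L, M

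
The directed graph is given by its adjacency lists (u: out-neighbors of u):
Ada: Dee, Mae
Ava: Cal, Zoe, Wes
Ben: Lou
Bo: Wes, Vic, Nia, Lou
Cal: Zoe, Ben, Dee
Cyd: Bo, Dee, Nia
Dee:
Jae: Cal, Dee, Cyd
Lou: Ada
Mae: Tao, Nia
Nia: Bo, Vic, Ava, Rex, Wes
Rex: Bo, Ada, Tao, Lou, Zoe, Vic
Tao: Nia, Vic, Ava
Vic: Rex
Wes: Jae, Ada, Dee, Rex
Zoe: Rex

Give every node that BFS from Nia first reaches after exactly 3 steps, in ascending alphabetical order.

Ben, Cyd, Mae

Level 0: Nia
Level 1: Ava, Bo, Rex, Vic, Wes
Level 2: Ada, Cal, Dee, Jae, Lou, Tao, Zoe
Level 3: Ben, Cyd, Mae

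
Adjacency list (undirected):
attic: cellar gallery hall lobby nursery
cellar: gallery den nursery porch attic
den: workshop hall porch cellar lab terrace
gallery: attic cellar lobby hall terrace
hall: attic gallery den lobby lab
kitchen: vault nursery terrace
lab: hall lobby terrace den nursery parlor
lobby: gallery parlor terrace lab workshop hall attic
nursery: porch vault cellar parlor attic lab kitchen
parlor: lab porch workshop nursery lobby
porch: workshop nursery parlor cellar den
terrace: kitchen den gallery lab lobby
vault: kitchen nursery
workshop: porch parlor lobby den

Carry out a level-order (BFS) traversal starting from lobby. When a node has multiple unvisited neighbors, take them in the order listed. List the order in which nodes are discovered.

Visit lobby; enqueue gallery, parlor, terrace, lab, workshop, hall, attic → queue [gallery, parlor, terrace, lab, workshop, hall, attic]
Visit gallery; enqueue cellar → queue [parlor, terrace, lab, workshop, hall, attic, cellar]
Visit parlor; enqueue porch, nursery → queue [terrace, lab, workshop, hall, attic, cellar, porch, nursery]
Visit terrace; enqueue kitchen, den → queue [lab, workshop, hall, attic, cellar, porch, nursery, kitchen, den]
Visit lab → queue [workshop, hall, attic, cellar, porch, nursery, kitchen, den]
Visit workshop → queue [hall, attic, cellar, porch, nursery, kitchen, den]
Visit hall → queue [attic, cellar, porch, nursery, kitchen, den]
Visit attic → queue [cellar, porch, nursery, kitchen, den]
Visit cellar → queue [porch, nursery, kitchen, den]
Visit porch → queue [nursery, kitchen, den]
Visit nursery; enqueue vault → queue [kitchen, den, vault]
Visit kitchen → queue [den, vault]
Visit den → queue [vault]
Visit vault → queue []

lobby, gallery, parlor, terrace, lab, workshop, hall, attic, cellar, porch, nursery, kitchen, den, vault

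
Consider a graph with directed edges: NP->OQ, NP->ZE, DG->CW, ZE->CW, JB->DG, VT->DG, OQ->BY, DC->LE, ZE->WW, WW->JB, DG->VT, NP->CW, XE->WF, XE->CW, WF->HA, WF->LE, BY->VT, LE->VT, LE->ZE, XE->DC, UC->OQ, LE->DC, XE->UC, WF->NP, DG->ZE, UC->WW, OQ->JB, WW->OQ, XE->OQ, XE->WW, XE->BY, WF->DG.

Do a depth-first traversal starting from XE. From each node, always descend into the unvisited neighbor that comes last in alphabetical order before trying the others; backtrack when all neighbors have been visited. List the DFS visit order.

Visit XE
XE → WW
WW → OQ
OQ → JB
JB → DG
DG → ZE
ZE → CW
DG → VT
OQ → BY
XE → WF
WF → NP
WF → LE
LE → DC
WF → HA
XE → UC

XE, WW, OQ, JB, DG, ZE, CW, VT, BY, WF, NP, LE, DC, HA, UC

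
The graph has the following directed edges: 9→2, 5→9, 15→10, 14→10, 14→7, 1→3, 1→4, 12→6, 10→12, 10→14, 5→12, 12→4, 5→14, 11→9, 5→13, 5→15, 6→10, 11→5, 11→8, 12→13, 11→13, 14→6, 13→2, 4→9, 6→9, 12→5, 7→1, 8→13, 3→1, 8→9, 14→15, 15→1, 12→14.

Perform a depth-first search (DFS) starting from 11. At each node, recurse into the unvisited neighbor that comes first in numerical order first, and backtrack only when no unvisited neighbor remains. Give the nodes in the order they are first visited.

11 5 9 2 12 4 6 10 14 7 1 3 15 13 8

Visit 11
11 → 5
5 → 9
9 → 2
5 → 12
12 → 4
12 → 6
6 → 10
10 → 14
14 → 7
7 → 1
1 → 3
14 → 15
12 → 13
11 → 8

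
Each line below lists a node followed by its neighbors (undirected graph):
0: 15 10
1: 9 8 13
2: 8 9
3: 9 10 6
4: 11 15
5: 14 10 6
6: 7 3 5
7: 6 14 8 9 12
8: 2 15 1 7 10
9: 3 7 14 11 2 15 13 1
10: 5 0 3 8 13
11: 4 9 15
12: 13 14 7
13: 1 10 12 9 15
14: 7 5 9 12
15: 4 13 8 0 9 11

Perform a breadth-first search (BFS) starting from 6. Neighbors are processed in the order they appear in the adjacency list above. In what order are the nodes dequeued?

6 -> 7 -> 3 -> 5 -> 14 -> 8 -> 9 -> 12 -> 10 -> 2 -> 15 -> 1 -> 11 -> 13 -> 0 -> 4

Visit 6; enqueue 7, 3, 5 → queue [7, 3, 5]
Visit 7; enqueue 14, 8, 9, 12 → queue [3, 5, 14, 8, 9, 12]
Visit 3; enqueue 10 → queue [5, 14, 8, 9, 12, 10]
Visit 5 → queue [14, 8, 9, 12, 10]
Visit 14 → queue [8, 9, 12, 10]
Visit 8; enqueue 2, 15, 1 → queue [9, 12, 10, 2, 15, 1]
Visit 9; enqueue 11, 13 → queue [12, 10, 2, 15, 1, 11, 13]
Visit 12 → queue [10, 2, 15, 1, 11, 13]
Visit 10; enqueue 0 → queue [2, 15, 1, 11, 13, 0]
Visit 2 → queue [15, 1, 11, 13, 0]
Visit 15; enqueue 4 → queue [1, 11, 13, 0, 4]
Visit 1 → queue [11, 13, 0, 4]
Visit 11 → queue [13, 0, 4]
Visit 13 → queue [0, 4]
Visit 0 → queue [4]
Visit 4 → queue []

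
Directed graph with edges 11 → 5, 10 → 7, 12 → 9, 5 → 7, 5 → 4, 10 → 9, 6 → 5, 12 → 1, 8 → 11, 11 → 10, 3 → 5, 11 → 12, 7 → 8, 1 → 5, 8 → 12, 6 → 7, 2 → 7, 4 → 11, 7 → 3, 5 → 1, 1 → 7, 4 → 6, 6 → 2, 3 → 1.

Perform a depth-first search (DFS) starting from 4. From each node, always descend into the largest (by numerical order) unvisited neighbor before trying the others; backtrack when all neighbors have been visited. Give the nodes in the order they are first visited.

Visit 4
4 → 11
11 → 12
12 → 9
12 → 1
1 → 7
7 → 8
7 → 3
3 → 5
11 → 10
4 → 6
6 → 2

4, 11, 12, 9, 1, 7, 8, 3, 5, 10, 6, 2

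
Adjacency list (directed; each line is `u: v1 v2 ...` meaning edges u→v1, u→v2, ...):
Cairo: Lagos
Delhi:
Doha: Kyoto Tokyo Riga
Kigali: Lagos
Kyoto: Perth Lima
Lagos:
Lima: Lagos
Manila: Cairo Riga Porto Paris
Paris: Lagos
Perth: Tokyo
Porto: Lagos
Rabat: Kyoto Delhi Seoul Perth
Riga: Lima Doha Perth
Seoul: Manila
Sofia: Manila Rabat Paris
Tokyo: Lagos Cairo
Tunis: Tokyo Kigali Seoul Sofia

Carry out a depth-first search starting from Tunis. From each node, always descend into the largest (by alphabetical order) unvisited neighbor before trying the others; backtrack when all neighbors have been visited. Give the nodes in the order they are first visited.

Tunis -> Tokyo -> Lagos -> Cairo -> Sofia -> Rabat -> Seoul -> Manila -> Riga -> Perth -> Lima -> Doha -> Kyoto -> Porto -> Paris -> Delhi -> Kigali

Visit Tunis
Tunis → Tokyo
Tokyo → Lagos
Tokyo → Cairo
Tunis → Sofia
Sofia → Rabat
Rabat → Seoul
Seoul → Manila
Manila → Riga
Riga → Perth
Riga → Lima
Riga → Doha
Doha → Kyoto
Manila → Porto
Manila → Paris
Rabat → Delhi
Tunis → Kigali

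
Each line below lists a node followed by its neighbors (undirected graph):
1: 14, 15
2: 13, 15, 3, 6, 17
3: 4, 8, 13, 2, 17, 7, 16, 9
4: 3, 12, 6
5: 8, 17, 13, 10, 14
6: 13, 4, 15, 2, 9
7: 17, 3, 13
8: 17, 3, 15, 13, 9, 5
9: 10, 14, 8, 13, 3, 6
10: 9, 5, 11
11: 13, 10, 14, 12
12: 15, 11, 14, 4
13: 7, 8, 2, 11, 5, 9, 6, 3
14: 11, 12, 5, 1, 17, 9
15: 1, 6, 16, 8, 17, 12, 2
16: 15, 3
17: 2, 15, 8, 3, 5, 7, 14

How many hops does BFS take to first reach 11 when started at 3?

Level 0: 3
Level 1: 2, 4, 7, 8, 9, 13, 16, 17
Level 2: 5, 6, 10, 11, 12, 14, 15
Level 3: 1
11 first appears at level 2.

2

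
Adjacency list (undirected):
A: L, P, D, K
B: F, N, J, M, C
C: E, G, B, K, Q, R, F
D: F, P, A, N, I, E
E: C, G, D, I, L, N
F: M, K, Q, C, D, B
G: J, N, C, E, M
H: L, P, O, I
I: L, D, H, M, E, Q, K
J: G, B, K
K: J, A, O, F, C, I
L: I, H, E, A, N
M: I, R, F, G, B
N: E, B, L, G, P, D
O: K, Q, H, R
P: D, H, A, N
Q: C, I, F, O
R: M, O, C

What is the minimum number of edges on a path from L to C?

Level 0: L
Level 1: A, E, H, I, N
Level 2: B, C, D, G, K, M, O, P, Q
Level 3: F, J, R
C first appears at level 2.

2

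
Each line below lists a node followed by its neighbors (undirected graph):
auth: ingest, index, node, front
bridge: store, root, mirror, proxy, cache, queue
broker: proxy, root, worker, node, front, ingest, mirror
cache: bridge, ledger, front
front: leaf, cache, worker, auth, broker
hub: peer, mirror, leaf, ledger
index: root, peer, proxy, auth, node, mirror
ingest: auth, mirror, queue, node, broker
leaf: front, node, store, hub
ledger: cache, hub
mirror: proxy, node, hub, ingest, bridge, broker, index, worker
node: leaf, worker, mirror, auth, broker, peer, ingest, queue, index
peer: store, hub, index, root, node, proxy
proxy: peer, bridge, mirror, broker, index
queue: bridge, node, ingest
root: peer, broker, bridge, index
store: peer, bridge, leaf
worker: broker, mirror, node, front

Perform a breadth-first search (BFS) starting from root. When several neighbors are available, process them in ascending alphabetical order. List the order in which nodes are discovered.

root bridge broker index peer cache mirror proxy queue store front ingest node worker auth hub ledger leaf

Visit root; enqueue bridge, broker, index, peer → queue [bridge, broker, index, peer]
Visit bridge; enqueue cache, mirror, proxy, queue, store → queue [broker, index, peer, cache, mirror, proxy, queue, store]
Visit broker; enqueue front, ingest, node, worker → queue [index, peer, cache, mirror, proxy, queue, store, front, ingest, node, worker]
Visit index; enqueue auth → queue [peer, cache, mirror, proxy, queue, store, front, ingest, node, worker, auth]
Visit peer; enqueue hub → queue [cache, mirror, proxy, queue, store, front, ingest, node, worker, auth, hub]
Visit cache; enqueue ledger → queue [mirror, proxy, queue, store, front, ingest, node, worker, auth, hub, ledger]
Visit mirror → queue [proxy, queue, store, front, ingest, node, worker, auth, hub, ledger]
Visit proxy → queue [queue, store, front, ingest, node, worker, auth, hub, ledger]
Visit queue → queue [store, front, ingest, node, worker, auth, hub, ledger]
Visit store; enqueue leaf → queue [front, ingest, node, worker, auth, hub, ledger, leaf]
Visit front → queue [ingest, node, worker, auth, hub, ledger, leaf]
Visit ingest → queue [node, worker, auth, hub, ledger, leaf]
Visit node → queue [worker, auth, hub, ledger, leaf]
Visit worker → queue [auth, hub, ledger, leaf]
Visit auth → queue [hub, ledger, leaf]
Visit hub → queue [ledger, leaf]
Visit ledger → queue [leaf]
Visit leaf → queue []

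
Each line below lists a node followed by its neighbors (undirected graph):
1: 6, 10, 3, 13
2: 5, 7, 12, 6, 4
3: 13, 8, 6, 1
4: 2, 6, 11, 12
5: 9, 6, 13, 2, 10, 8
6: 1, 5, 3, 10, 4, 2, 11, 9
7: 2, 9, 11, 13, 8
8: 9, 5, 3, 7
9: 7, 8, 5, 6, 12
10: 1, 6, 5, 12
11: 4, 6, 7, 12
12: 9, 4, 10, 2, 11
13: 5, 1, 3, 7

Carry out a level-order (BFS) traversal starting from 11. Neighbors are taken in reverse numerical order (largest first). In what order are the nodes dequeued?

Visit 11; enqueue 12, 7, 6, 4 → queue [12, 7, 6, 4]
Visit 12; enqueue 10, 9, 2 → queue [7, 6, 4, 10, 9, 2]
Visit 7; enqueue 13, 8 → queue [6, 4, 10, 9, 2, 13, 8]
Visit 6; enqueue 5, 3, 1 → queue [4, 10, 9, 2, 13, 8, 5, 3, 1]
Visit 4 → queue [10, 9, 2, 13, 8, 5, 3, 1]
Visit 10 → queue [9, 2, 13, 8, 5, 3, 1]
Visit 9 → queue [2, 13, 8, 5, 3, 1]
Visit 2 → queue [13, 8, 5, 3, 1]
Visit 13 → queue [8, 5, 3, 1]
Visit 8 → queue [5, 3, 1]
Visit 5 → queue [3, 1]
Visit 3 → queue [1]
Visit 1 → queue []

11 -> 12 -> 7 -> 6 -> 4 -> 10 -> 9 -> 2 -> 13 -> 8 -> 5 -> 3 -> 1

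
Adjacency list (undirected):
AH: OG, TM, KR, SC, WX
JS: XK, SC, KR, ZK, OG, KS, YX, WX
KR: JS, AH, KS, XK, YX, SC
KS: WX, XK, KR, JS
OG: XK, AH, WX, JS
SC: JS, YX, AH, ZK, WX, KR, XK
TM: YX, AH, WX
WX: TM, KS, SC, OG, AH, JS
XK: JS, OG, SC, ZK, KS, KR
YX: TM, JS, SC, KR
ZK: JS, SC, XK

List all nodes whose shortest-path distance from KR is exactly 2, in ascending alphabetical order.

OG, TM, WX, ZK

Level 0: KR
Level 1: AH, JS, KS, SC, XK, YX
Level 2: OG, TM, WX, ZK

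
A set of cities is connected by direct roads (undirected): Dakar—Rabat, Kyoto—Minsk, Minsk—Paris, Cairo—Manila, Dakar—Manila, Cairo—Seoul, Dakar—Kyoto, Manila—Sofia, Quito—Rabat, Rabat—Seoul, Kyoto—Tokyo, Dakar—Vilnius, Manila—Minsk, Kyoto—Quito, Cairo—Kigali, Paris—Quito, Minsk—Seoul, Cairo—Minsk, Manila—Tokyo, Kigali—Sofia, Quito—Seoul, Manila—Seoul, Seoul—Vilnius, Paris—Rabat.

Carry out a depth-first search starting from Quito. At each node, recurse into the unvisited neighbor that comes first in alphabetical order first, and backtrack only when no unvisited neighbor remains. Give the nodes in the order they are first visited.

Visit Quito
Quito → Kyoto
Kyoto → Dakar
Dakar → Manila
Manila → Cairo
Cairo → Kigali
Kigali → Sofia
Cairo → Minsk
Minsk → Paris
Paris → Rabat
Rabat → Seoul
Seoul → Vilnius
Manila → Tokyo

Quito -> Kyoto -> Dakar -> Manila -> Cairo -> Kigali -> Sofia -> Minsk -> Paris -> Rabat -> Seoul -> Vilnius -> Tokyo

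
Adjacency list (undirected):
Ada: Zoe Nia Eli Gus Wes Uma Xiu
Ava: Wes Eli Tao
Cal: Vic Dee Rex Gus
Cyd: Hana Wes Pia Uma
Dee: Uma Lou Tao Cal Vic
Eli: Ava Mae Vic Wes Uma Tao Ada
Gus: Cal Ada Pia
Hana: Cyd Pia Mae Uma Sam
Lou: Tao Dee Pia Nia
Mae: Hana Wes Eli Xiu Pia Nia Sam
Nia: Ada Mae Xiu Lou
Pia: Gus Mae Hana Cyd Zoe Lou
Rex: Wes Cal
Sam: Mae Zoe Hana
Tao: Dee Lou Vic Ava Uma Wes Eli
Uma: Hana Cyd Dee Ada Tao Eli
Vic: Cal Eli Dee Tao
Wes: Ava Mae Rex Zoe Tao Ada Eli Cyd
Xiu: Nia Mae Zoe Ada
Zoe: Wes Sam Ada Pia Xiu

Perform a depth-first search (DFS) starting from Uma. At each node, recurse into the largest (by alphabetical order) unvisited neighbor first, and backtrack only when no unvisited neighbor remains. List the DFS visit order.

Uma -> Tao -> Wes -> Zoe -> Xiu -> Nia -> Mae -> Sam -> Hana -> Pia -> Lou -> Dee -> Vic -> Eli -> Ava -> Ada -> Gus -> Cal -> Rex -> Cyd

Visit Uma
Uma → Tao
Tao → Wes
Wes → Zoe
Zoe → Xiu
Xiu → Nia
Nia → Mae
Mae → Sam
Sam → Hana
Hana → Pia
Pia → Lou
Lou → Dee
Dee → Vic
Vic → Eli
Eli → Ava
Eli → Ada
Ada → Gus
Gus → Cal
Cal → Rex
Pia → Cyd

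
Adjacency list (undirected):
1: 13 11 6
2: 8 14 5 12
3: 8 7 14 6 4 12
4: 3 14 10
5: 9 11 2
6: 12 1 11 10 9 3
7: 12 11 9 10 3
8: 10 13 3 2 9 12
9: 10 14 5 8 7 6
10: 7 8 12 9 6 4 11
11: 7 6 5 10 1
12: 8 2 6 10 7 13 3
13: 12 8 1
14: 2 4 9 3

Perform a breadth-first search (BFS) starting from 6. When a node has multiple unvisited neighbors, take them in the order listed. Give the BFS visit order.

Visit 6; enqueue 12, 1, 11, 10, 9, 3 → queue [12, 1, 11, 10, 9, 3]
Visit 12; enqueue 8, 2, 7, 13 → queue [1, 11, 10, 9, 3, 8, 2, 7, 13]
Visit 1 → queue [11, 10, 9, 3, 8, 2, 7, 13]
Visit 11; enqueue 5 → queue [10, 9, 3, 8, 2, 7, 13, 5]
Visit 10; enqueue 4 → queue [9, 3, 8, 2, 7, 13, 5, 4]
Visit 9; enqueue 14 → queue [3, 8, 2, 7, 13, 5, 4, 14]
Visit 3 → queue [8, 2, 7, 13, 5, 4, 14]
Visit 8 → queue [2, 7, 13, 5, 4, 14]
Visit 2 → queue [7, 13, 5, 4, 14]
Visit 7 → queue [13, 5, 4, 14]
Visit 13 → queue [5, 4, 14]
Visit 5 → queue [4, 14]
Visit 4 → queue [14]
Visit 14 → queue []

6, 12, 1, 11, 10, 9, 3, 8, 2, 7, 13, 5, 4, 14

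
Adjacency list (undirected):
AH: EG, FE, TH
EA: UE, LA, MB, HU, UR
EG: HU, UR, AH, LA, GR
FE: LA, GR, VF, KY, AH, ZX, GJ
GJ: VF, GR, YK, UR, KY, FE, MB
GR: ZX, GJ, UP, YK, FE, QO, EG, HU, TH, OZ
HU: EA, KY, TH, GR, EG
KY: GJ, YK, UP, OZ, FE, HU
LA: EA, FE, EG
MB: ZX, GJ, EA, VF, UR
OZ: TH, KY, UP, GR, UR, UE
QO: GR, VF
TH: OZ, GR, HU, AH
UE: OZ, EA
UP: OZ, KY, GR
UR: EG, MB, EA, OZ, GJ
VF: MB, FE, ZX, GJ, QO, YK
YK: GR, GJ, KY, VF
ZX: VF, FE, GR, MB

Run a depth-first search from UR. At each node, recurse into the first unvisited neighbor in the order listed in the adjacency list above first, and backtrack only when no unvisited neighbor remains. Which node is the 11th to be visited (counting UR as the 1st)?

Visit UR
UR → EG
EG → HU
HU → EA
EA → UE
UE → OZ
OZ → TH
TH → GR
GR → ZX
ZX → VF
VF → MB
MB → GJ
GJ → YK
YK → KY
KY → UP
KY → FE
FE → LA
FE → AH
VF → QO

Visit order: UR, EG, HU, EA, UE, OZ, TH, GR, ZX, VF, MB, GJ, YK, KY, UP, FE, LA, AH, QO

MB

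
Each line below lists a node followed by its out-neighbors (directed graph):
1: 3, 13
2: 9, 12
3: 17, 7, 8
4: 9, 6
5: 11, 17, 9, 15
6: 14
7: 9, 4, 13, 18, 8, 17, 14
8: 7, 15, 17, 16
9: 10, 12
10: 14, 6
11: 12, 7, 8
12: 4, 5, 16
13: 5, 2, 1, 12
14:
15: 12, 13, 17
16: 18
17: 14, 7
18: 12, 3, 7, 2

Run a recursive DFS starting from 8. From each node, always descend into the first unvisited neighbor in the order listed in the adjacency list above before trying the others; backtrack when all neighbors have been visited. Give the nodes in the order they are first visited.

Visit 8
8 → 7
7 → 9
9 → 10
10 → 14
10 → 6
9 → 12
12 → 4
12 → 5
5 → 11
5 → 17
5 → 15
15 → 13
13 → 2
13 → 1
1 → 3
12 → 16
16 → 18

8 → 7 → 9 → 10 → 14 → 6 → 12 → 4 → 5 → 11 → 17 → 15 → 13 → 2 → 1 → 3 → 16 → 18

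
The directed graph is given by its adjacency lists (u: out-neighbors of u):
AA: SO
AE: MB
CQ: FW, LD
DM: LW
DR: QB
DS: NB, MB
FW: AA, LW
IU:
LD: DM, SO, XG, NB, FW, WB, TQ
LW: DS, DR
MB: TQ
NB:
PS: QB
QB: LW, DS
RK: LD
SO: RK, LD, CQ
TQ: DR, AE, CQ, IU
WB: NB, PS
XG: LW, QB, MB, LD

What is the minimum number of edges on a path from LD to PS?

2

Level 0: LD
Level 1: DM, FW, NB, SO, TQ, WB, XG
Level 2: AA, AE, CQ, DR, IU, LW, MB, PS, QB, RK
Level 3: DS
PS first appears at level 2.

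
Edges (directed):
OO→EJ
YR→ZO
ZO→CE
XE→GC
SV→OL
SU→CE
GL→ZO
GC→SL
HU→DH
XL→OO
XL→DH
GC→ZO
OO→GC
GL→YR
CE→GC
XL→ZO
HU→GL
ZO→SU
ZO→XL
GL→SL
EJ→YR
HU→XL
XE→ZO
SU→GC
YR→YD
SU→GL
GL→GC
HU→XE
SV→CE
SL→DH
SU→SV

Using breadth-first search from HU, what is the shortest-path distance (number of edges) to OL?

Level 0: HU
Level 1: DH, GL, XE, XL
Level 2: GC, OO, SL, YR, ZO
Level 3: CE, EJ, SU, YD
Level 4: SV
Level 5: OL
OL first appears at level 5.

5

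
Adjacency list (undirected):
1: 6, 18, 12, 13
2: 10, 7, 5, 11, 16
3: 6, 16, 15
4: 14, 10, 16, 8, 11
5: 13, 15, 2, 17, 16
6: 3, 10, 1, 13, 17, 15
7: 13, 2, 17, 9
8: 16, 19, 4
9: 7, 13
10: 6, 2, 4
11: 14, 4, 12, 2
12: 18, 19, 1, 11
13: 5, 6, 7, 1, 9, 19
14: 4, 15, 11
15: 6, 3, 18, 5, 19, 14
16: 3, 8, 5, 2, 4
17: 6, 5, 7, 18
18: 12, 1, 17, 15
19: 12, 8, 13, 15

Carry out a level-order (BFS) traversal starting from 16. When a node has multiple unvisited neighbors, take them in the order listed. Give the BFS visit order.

Visit 16; enqueue 3, 8, 5, 2, 4 → queue [3, 8, 5, 2, 4]
Visit 3; enqueue 6, 15 → queue [8, 5, 2, 4, 6, 15]
Visit 8; enqueue 19 → queue [5, 2, 4, 6, 15, 19]
Visit 5; enqueue 13, 17 → queue [2, 4, 6, 15, 19, 13, 17]
Visit 2; enqueue 10, 7, 11 → queue [4, 6, 15, 19, 13, 17, 10, 7, 11]
Visit 4; enqueue 14 → queue [6, 15, 19, 13, 17, 10, 7, 11, 14]
Visit 6; enqueue 1 → queue [15, 19, 13, 17, 10, 7, 11, 14, 1]
Visit 15; enqueue 18 → queue [19, 13, 17, 10, 7, 11, 14, 1, 18]
Visit 19; enqueue 12 → queue [13, 17, 10, 7, 11, 14, 1, 18, 12]
Visit 13; enqueue 9 → queue [17, 10, 7, 11, 14, 1, 18, 12, 9]
Visit 17 → queue [10, 7, 11, 14, 1, 18, 12, 9]
Visit 10 → queue [7, 11, 14, 1, 18, 12, 9]
Visit 7 → queue [11, 14, 1, 18, 12, 9]
Visit 11 → queue [14, 1, 18, 12, 9]
Visit 14 → queue [1, 18, 12, 9]
Visit 1 → queue [18, 12, 9]
Visit 18 → queue [12, 9]
Visit 12 → queue [9]
Visit 9 → queue []

16, 3, 8, 5, 2, 4, 6, 15, 19, 13, 17, 10, 7, 11, 14, 1, 18, 12, 9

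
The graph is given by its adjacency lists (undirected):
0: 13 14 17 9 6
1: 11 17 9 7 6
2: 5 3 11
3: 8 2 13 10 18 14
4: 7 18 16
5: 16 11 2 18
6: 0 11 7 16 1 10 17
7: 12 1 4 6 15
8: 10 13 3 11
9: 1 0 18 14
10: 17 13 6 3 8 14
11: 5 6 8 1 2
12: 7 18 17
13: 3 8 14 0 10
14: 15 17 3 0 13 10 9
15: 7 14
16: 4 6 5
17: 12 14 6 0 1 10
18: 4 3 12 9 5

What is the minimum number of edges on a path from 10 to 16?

2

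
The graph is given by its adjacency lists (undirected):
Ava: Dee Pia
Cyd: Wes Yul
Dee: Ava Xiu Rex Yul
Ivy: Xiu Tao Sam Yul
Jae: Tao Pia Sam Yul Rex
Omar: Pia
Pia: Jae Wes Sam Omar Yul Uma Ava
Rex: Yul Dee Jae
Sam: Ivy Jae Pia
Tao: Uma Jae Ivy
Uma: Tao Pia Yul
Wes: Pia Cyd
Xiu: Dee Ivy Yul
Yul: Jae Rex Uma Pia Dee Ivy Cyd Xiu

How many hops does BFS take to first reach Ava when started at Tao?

3

Level 0: Tao
Level 1: Ivy, Jae, Uma
Level 2: Pia, Rex, Sam, Xiu, Yul
Level 3: Ava, Cyd, Dee, Omar, Wes
Ava first appears at level 3.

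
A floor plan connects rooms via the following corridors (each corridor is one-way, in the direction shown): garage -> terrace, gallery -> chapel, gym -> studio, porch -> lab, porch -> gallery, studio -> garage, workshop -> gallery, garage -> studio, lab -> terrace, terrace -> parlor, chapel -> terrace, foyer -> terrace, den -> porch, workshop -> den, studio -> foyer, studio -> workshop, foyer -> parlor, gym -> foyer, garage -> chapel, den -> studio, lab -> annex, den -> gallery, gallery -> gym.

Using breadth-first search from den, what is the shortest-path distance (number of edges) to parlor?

Level 0: den
Level 1: gallery, porch, studio
Level 2: chapel, foyer, garage, gym, lab, workshop
Level 3: annex, parlor, terrace
parlor first appears at level 3.

3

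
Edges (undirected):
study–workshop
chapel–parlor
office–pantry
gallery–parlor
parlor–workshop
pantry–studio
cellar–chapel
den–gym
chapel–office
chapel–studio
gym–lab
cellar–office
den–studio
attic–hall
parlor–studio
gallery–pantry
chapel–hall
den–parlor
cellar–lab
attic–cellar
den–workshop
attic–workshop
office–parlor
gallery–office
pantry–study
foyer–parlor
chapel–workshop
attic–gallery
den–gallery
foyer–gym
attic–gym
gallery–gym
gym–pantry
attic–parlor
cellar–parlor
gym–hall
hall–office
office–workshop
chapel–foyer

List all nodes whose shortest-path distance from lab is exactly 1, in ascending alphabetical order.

Level 0: lab
Level 1: cellar, gym
Level 2: attic, chapel, den, foyer, gallery, hall, office, pantry, parlor
Level 3: studio, study, workshop

cellar, gym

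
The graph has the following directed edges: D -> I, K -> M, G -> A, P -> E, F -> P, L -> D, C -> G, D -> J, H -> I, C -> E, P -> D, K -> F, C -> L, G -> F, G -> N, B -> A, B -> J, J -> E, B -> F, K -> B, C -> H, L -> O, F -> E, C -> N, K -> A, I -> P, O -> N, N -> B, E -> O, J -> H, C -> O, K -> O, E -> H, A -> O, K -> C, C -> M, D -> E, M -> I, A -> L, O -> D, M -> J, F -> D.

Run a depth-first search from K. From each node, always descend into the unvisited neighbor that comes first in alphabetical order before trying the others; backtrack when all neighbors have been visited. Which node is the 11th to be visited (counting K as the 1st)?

B

Visit K
K → A
A → L
L → D
D → E
E → H
H → I
I → P
E → O
O → N
N → B
B → F
B → J
K → C
C → G
C → M

Visit order: K, A, L, D, E, H, I, P, O, N, B, F, J, C, G, M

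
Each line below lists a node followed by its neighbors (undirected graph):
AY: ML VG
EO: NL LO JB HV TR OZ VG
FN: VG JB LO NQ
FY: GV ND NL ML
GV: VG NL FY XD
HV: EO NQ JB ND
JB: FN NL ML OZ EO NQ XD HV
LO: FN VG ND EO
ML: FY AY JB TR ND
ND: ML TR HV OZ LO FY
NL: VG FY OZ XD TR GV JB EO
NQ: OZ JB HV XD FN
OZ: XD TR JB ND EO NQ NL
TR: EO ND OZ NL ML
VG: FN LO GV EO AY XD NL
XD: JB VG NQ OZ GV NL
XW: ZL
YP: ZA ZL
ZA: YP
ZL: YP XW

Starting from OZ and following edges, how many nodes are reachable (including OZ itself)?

BFS from OZ visits: OZ, XD, TR, JB, ND, EO, NQ, NL, VG, GV, ML, FN, HV, LO, FY, AY
Reachable nodes: 16 of 20 total.

16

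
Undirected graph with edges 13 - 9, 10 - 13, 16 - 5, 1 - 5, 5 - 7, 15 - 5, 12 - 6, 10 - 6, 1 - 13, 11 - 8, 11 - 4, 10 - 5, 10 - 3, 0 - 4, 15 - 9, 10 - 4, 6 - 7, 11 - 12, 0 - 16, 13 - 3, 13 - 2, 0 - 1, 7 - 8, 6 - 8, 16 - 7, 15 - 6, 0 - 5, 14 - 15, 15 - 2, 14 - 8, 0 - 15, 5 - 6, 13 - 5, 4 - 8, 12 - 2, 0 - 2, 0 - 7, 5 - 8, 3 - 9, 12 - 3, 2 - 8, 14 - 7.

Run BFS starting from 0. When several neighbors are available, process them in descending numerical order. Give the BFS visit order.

0 → 16 → 15 → 7 → 5 → 4 → 2 → 1 → 14 → 9 → 6 → 8 → 13 → 10 → 11 → 12 → 3

Visit 0; enqueue 16, 15, 7, 5, 4, 2, 1 → queue [16, 15, 7, 5, 4, 2, 1]
Visit 16 → queue [15, 7, 5, 4, 2, 1]
Visit 15; enqueue 14, 9, 6 → queue [7, 5, 4, 2, 1, 14, 9, 6]
Visit 7; enqueue 8 → queue [5, 4, 2, 1, 14, 9, 6, 8]
Visit 5; enqueue 13, 10 → queue [4, 2, 1, 14, 9, 6, 8, 13, 10]
Visit 4; enqueue 11 → queue [2, 1, 14, 9, 6, 8, 13, 10, 11]
Visit 2; enqueue 12 → queue [1, 14, 9, 6, 8, 13, 10, 11, 12]
Visit 1 → queue [14, 9, 6, 8, 13, 10, 11, 12]
Visit 14 → queue [9, 6, 8, 13, 10, 11, 12]
Visit 9; enqueue 3 → queue [6, 8, 13, 10, 11, 12, 3]
Visit 6 → queue [8, 13, 10, 11, 12, 3]
Visit 8 → queue [13, 10, 11, 12, 3]
Visit 13 → queue [10, 11, 12, 3]
Visit 10 → queue [11, 12, 3]
Visit 11 → queue [12, 3]
Visit 12 → queue [3]
Visit 3 → queue []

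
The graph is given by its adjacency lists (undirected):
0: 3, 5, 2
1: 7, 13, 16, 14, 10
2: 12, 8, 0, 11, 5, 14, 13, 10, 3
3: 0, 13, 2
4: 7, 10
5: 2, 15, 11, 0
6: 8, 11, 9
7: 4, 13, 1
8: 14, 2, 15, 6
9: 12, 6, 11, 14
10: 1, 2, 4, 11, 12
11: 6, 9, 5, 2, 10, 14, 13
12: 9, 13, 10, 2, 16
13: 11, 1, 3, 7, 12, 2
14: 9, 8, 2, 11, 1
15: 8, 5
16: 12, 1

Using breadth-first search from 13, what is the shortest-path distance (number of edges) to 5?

Level 0: 13
Level 1: 1, 2, 3, 7, 11, 12
Level 2: 0, 4, 5, 6, 8, 9, 10, 14, 16
Level 3: 15
5 first appears at level 2.

2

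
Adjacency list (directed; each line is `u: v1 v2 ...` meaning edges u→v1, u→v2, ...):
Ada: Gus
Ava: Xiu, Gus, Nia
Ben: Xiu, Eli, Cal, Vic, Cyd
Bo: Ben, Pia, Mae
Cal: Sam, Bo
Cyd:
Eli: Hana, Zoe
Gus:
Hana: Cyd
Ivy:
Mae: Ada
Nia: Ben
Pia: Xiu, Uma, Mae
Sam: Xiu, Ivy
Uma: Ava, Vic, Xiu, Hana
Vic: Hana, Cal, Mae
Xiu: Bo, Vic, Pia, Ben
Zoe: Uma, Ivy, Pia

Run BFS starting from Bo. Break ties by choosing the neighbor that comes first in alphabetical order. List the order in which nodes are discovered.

Visit Bo; enqueue Ben, Mae, Pia → queue [Ben, Mae, Pia]
Visit Ben; enqueue Cal, Cyd, Eli, Vic, Xiu → queue [Mae, Pia, Cal, Cyd, Eli, Vic, Xiu]
Visit Mae; enqueue Ada → queue [Pia, Cal, Cyd, Eli, Vic, Xiu, Ada]
Visit Pia; enqueue Uma → queue [Cal, Cyd, Eli, Vic, Xiu, Ada, Uma]
Visit Cal; enqueue Sam → queue [Cyd, Eli, Vic, Xiu, Ada, Uma, Sam]
Visit Cyd → queue [Eli, Vic, Xiu, Ada, Uma, Sam]
Visit Eli; enqueue Hana, Zoe → queue [Vic, Xiu, Ada, Uma, Sam, Hana, Zoe]
Visit Vic → queue [Xiu, Ada, Uma, Sam, Hana, Zoe]
Visit Xiu → queue [Ada, Uma, Sam, Hana, Zoe]
Visit Ada; enqueue Gus → queue [Uma, Sam, Hana, Zoe, Gus]
Visit Uma; enqueue Ava → queue [Sam, Hana, Zoe, Gus, Ava]
Visit Sam; enqueue Ivy → queue [Hana, Zoe, Gus, Ava, Ivy]
Visit Hana → queue [Zoe, Gus, Ava, Ivy]
Visit Zoe → queue [Gus, Ava, Ivy]
Visit Gus → queue [Ava, Ivy]
Visit Ava; enqueue Nia → queue [Ivy, Nia]
Visit Ivy → queue [Nia]
Visit Nia → queue []

Bo → Ben → Mae → Pia → Cal → Cyd → Eli → Vic → Xiu → Ada → Uma → Sam → Hana → Zoe → Gus → Ava → Ivy → Nia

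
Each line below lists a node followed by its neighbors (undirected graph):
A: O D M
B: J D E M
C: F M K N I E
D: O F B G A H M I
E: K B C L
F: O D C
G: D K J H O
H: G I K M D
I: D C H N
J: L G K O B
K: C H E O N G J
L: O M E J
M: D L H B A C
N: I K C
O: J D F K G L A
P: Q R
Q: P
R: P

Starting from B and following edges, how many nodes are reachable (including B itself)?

BFS from B visits: B, D, E, J, M, A, F, G, H, I, O, C, K, L, N
Reachable nodes: 15 of 18 total.

15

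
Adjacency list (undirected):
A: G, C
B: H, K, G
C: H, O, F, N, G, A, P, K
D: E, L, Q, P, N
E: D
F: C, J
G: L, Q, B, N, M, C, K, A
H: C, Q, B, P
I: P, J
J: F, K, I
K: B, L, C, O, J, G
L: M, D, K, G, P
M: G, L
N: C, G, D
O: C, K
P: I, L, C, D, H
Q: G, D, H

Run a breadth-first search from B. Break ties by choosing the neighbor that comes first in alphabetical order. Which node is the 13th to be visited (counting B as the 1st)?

Visit B; enqueue G, H, K → queue [G, H, K]
Visit G; enqueue A, C, L, M, N, Q → queue [H, K, A, C, L, M, N, Q]
Visit H; enqueue P → queue [K, A, C, L, M, N, Q, P]
Visit K; enqueue J, O → queue [A, C, L, M, N, Q, P, J, O]
Visit A → queue [C, L, M, N, Q, P, J, O]
Visit C; enqueue F → queue [L, M, N, Q, P, J, O, F]
Visit L; enqueue D → queue [M, N, Q, P, J, O, F, D]
Visit M → queue [N, Q, P, J, O, F, D]
Visit N → queue [Q, P, J, O, F, D]
Visit Q → queue [P, J, O, F, D]
Visit P; enqueue I → queue [J, O, F, D, I]
Visit J → queue [O, F, D, I]
Visit O → queue [F, D, I]
Visit F → queue [D, I]
Visit D; enqueue E → queue [I, E]
Visit I → queue [E]
Visit E → queue []

Visit order: B, G, H, K, A, C, L, M, N, Q, P, J, O, F, D, I, E

O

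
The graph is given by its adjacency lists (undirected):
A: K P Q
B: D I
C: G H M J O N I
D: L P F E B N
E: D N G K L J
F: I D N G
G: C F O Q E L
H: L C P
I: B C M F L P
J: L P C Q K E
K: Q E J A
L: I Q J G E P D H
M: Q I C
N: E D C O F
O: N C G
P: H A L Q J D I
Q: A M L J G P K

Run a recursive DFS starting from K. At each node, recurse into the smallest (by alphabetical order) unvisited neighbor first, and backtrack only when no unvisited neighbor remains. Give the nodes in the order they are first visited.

Visit K
K → A
A → P
P → D
D → B
B → I
I → C
C → G
G → E
E → J
J → L
L → H
L → Q
Q → M
E → N
N → F
N → O

K, A, P, D, B, I, C, G, E, J, L, H, Q, M, N, F, O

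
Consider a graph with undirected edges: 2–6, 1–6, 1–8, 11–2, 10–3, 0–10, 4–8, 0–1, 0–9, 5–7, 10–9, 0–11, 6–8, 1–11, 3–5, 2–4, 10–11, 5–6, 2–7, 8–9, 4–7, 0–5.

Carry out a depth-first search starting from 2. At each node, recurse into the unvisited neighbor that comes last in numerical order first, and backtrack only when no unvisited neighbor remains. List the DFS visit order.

2 11 10 9 8 6 5 7 4 3 0 1

Visit 2
2 → 11
11 → 10
10 → 9
9 → 8
8 → 6
6 → 5
5 → 7
7 → 4
5 → 3
5 → 0
0 → 1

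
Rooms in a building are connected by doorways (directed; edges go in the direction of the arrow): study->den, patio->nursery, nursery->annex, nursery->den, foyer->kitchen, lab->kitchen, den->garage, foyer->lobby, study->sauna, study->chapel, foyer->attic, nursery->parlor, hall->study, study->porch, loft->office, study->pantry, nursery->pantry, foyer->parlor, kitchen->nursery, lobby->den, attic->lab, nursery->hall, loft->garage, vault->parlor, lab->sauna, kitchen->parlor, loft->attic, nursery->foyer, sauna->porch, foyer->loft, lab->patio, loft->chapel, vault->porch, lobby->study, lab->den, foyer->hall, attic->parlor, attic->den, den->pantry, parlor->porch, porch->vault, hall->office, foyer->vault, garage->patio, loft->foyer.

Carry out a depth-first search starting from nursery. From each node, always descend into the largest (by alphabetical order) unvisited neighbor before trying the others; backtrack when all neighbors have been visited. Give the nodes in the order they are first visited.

Visit nursery
nursery → parlor
parlor → porch
porch → vault
nursery → pantry
nursery → hall
hall → study
study → sauna
study → den
den → garage
garage → patio
study → chapel
hall → office
nursery → foyer
foyer → loft
loft → attic
attic → lab
lab → kitchen
foyer → lobby
nursery → annex

nursery -> parlor -> porch -> vault -> pantry -> hall -> study -> sauna -> den -> garage -> patio -> chapel -> office -> foyer -> loft -> attic -> lab -> kitchen -> lobby -> annex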